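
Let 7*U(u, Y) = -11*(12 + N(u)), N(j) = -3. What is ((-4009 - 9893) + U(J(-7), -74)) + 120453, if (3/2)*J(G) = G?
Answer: 745758/7 ≈ 1.0654e+5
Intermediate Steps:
J(G) = 2*G/3
U(u, Y) = -99/7 (U(u, Y) = (-11*(12 - 3))/7 = (-11*9)/7 = (⅐)*(-99) = -99/7)
((-4009 - 9893) + U(J(-7), -74)) + 120453 = ((-4009 - 9893) - 99/7) + 120453 = (-13902 - 99/7) + 120453 = -97413/7 + 120453 = 745758/7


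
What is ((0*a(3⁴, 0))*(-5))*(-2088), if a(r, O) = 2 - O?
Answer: 0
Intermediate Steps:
((0*a(3⁴, 0))*(-5))*(-2088) = ((0*(2 - 1*0))*(-5))*(-2088) = ((0*(2 + 0))*(-5))*(-2088) = ((0*2)*(-5))*(-2088) = (0*(-5))*(-2088) = 0*(-2088) = 0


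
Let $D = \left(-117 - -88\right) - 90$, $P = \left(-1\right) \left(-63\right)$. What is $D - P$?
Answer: $-182$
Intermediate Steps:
$P = 63$
$D = -119$ ($D = \left(-117 + 88\right) - 90 = -29 - 90 = -119$)
$D - P = -119 - 63 = -182$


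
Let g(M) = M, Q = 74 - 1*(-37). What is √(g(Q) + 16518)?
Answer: √16629 ≈ 128.95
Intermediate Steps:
Q = 111 (Q = 74 + 37 = 111)
√(g(Q) + 16518) = √(111 + 16518) = √16629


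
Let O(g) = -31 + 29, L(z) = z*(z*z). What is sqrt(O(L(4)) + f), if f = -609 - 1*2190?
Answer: I*sqrt(2801) ≈ 52.924*I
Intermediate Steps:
L(z) = z**3 (L(z) = z*z**2 = z**3)
f = -2799 (f = -609 - 2190 = -2799)
O(g) = -2
sqrt(O(L(4)) + f) = sqrt(-2 - 2799) = sqrt(-2801) = I*sqrt(2801)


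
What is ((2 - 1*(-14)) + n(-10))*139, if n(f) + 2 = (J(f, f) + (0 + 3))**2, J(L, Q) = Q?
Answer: 8757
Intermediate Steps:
n(f) = -2 + (3 + f)**2 (n(f) = -2 + (f + (0 + 3))**2 = -2 + (f + 3)**2 = -2 + (3 + f)**2)
((2 - 1*(-14)) + n(-10))*139 = ((2 - 1*(-14)) + (-2 + (3 - 10)**2))*139 = ((2 + 14) + (-2 + (-7)**2))*139 = (16 + (-2 + 49))*139 = (16 + 47)*139 = 63*139 = 8757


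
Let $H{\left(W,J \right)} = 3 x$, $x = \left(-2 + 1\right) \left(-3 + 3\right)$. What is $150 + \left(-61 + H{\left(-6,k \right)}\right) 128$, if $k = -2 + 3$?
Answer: $-7658$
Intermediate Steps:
$k = 1$
$x = 0$ ($x = \left(-1\right) 0 = 0$)
$H{\left(W,J \right)} = 0$ ($H{\left(W,J \right)} = 3 \cdot 0 = 0$)
$150 + \left(-61 + H{\left(-6,k \right)}\right) 128 = 150 + \left(-61 + 0\right) 128 = 150 - 7808 = -7658$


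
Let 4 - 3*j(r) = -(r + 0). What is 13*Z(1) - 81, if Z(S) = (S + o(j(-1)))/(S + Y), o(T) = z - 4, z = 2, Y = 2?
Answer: -256/3 ≈ -85.333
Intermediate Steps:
j(r) = 4/3 + r/3 (j(r) = 4/3 - (-1)*(r + 0)/3 = 4/3 - (-1)*r/3 = 4/3 + r/3)
o(T) = -2 (o(T) = 2 - 4 = -2)
Z(S) = (-2 + S)/(2 + S) (Z(S) = (S - 2)/(S + 2) = (-2 + S)/(2 + S))
13*Z(1) - 81 = 13*((-2 + 1)/(2 + 1)) - 81 = 13*(-1/3) - 81 = 13*((⅓)*(-1)) - 81 = 13*(-⅓) - 81 = -13/3 - 81 = -256/3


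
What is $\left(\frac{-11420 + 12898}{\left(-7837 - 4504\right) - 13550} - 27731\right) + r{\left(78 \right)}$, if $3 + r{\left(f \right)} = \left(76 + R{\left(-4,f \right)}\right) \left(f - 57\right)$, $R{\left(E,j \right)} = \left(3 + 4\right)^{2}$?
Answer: $- \frac{650098597}{25891} \approx -25109.0$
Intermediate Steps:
$R{\left(E,j \right)} = 49$ ($R{\left(E,j \right)} = 7^{2} = 49$)
$r{\left(f \right)} = -7128 + 125 f$ ($r{\left(f \right)} = -3 + \left(76 + 49\right) \left(f - 57\right) = -3 + 125 \left(-57 + f\right) = -3 + \left(-7125 + 125 f\right) = -7128 + 125 f$)
$\left(\frac{-11420 + 12898}{\left(-7837 - 4504\right) - 13550} - 27731\right) + r{\left(78 \right)} = \left(\frac{-11420 + 12898}{\left(-7837 - 4504\right) - 13550} - 27731\right) + \left(-7128 + 125 \cdot 78\right) = \left(\frac{1478}{\left(-7837 - 4504\right) - 13550} - 27731\right) + \left(-7128 + 9750\right) = \left(\frac{1478}{-12341 - 13550} - 27731\right) + 2622 = \left(\frac{1478}{-25891} - 27731\right) + 2622 = \left(1478 \left(- \frac{1}{25891}\right) - 27731\right) + 2622 = \left(- \frac{1478}{25891} - 27731\right) + 2622 = - \frac{717984799}{25891} + 2622 = - \frac{650098597}{25891}$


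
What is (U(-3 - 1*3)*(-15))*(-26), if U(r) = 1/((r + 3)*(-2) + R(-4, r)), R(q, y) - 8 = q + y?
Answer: 195/2 ≈ 97.500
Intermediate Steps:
R(q, y) = 8 + q + y (R(q, y) = 8 + (q + y) = 8 + q + y)
U(r) = 1/(-2 - r) (U(r) = 1/((r + 3)*(-2) + (8 - 4 + r)) = 1/((3 + r)*(-2) + (4 + r)) = 1/((-6 - 2*r) + (4 + r)) = 1/(-2 - r))
(U(-3 - 1*3)*(-15))*(-26) = (-1/(2 + (-3 - 1*3))*(-15))*(-26) = (-1/(2 + (-3 - 3))*(-15))*(-26) = (-1/(2 - 6)*(-15))*(-26) = (-1/(-4)*(-15))*(-26) = (-1*(-¼)*(-15))*(-26) = ((¼)*(-15))*(-26) = -15/4*(-26) = 195/2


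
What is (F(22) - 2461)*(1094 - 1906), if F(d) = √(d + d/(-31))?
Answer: 1998332 - 1624*√5115/31 ≈ 1.9946e+6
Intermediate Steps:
F(d) = √930*√d/31 (F(d) = √(d + d*(-1/31)) = √(d - d/31) = √(30*d/31) = √930*√d/31)
(F(22) - 2461)*(1094 - 1906) = (√930*√22/31 - 2461)*(1094 - 1906) = (2*√5115/31 - 2461)*(-812) = (-2461 + 2*√5115/31)*(-812) = 1998332 - 1624*√5115/31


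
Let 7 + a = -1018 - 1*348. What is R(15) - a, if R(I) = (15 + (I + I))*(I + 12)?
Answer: 2588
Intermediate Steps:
a = -1373 (a = -7 + (-1018 - 1*348) = -7 + (-1018 - 348) = -7 - 1366 = -1373)
R(I) = (12 + I)*(15 + 2*I) (R(I) = (15 + 2*I)*(12 + I) = (12 + I)*(15 + 2*I))
R(15) - a = (180 + 2*15² + 39*15) - 1*(-1373) = (180 + 2*225 + 585) + 1373 = (180 + 450 + 585) + 1373 = 1215 + 1373 = 2588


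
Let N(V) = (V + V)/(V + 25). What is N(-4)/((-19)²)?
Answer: -8/7581 ≈ -0.0010553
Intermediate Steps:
N(V) = 2*V/(25 + V) (N(V) = (2*V)/(25 + V) = 2*V/(25 + V))
N(-4)/((-19)²) = (2*(-4)/(25 - 4))/((-19)²) = (2*(-4)/21)/361 = (2*(-4)*(1/21))*(1/361) = -8/21*1/361 = -8/7581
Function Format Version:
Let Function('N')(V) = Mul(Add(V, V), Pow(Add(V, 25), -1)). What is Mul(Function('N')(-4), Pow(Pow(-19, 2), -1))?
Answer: Rational(-8, 7581) ≈ -0.0010553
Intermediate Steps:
Function('N')(V) = Mul(2, V, Pow(Add(25, V), -1)) (Function('N')(V) = Mul(Mul(2, V), Pow(Add(25, V), -1)) = Mul(2, V, Pow(Add(25, V), -1)))
Mul(Function('N')(-4), Pow(Pow(-19, 2), -1)) = Mul(Mul(2, -4, Pow(Add(25, -4), -1)), Pow(Pow(-19, 2), -1)) = Mul(Mul(2, -4, Pow(21, -1)), Pow(361, -1)) = Mul(Mul(2, -4, Rational(1, 21)), Rational(1, 361)) = Mul(Rational(-8, 21), Rational(1, 361)) = Rational(-8, 7581)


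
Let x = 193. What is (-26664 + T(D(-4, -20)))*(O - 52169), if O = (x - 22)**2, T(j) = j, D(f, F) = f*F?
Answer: 609517952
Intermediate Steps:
D(f, F) = F*f
O = 29241 (O = (193 - 22)**2 = 171**2 = 29241)
(-26664 + T(D(-4, -20)))*(O - 52169) = (-26664 - 20*(-4))*(29241 - 52169) = (-26664 + 80)*(-22928) = -26584*(-22928) = 609517952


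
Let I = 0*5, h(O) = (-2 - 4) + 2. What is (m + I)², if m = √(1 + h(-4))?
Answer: -3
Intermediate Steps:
h(O) = -4 (h(O) = -6 + 2 = -4)
I = 0
m = I*√3 (m = √(1 - 4) = √(-3) = I*√3 ≈ 1.732*I)
(m + I)² = (I*√3 + 0)² = (I*√3)² = -3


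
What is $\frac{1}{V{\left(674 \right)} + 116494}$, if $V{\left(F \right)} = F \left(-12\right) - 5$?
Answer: $\frac{1}{108401} \approx 9.225 \cdot 10^{-6}$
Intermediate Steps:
$V{\left(F \right)} = -5 - 12 F$ ($V{\left(F \right)} = - 12 F - 5 = -5 - 12 F$)
$\frac{1}{V{\left(674 \right)} + 116494} = \frac{1}{\left(-5 - 8088\right) + 116494} = \frac{1}{-8093 + 116494} = \frac{1}{108401}$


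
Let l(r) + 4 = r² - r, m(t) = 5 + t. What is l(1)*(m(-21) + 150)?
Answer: -536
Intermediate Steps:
l(r) = -4 + r² - r (l(r) = -4 + (r² - r) = -4 + r² - r)
l(1)*(m(-21) + 150) = (-4 + 1² - 1*1)*((5 - 21) + 150) = (-4 + 1 - 1)*(-16 + 150) = -4*134 = -536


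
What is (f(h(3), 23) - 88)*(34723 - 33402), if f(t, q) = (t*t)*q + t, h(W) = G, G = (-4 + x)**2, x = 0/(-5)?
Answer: 7682936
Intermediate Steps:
x = 0 (x = 0*(-1/5) = 0)
G = 16 (G = (-4 + 0)**2 = (-4)**2 = 16)
h(W) = 16
f(t, q) = t + q*t**2 (f(t, q) = t**2*q + t = q*t**2 + t = t + q*t**2)
(f(h(3), 23) - 88)*(34723 - 33402) = (16*(1 + 23*16) - 88)*(34723 - 33402) = (16*(1 + 368) - 88)*1321 = (16*369 - 88)*1321 = (5904 - 88)*1321 = 5816*1321 = 7682936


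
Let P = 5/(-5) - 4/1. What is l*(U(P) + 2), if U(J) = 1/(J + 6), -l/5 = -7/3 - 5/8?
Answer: 355/8 ≈ 44.375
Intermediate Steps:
P = -5 (P = 5*(-1/5) - 4*1 = -1 - 4 = -5)
l = 355/24 (l = -5*(-7/3 - 5/8) = -5*(-71/24) = 355/24 ≈ 14.792)
U(J) = 1/(6 + J)
l*(U(P) + 2) = 355*(1/(6 - 5) + 2)/24 = 355*(1/1 + 2)/24 = 355*(1 + 2)/24 = (355/24)*3 = 355/8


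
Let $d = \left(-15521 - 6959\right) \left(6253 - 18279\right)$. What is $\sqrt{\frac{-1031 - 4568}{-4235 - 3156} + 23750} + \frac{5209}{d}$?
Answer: $\frac{5209}{270344480} + \frac{\sqrt{1297429805959}}{7391} \approx 154.11$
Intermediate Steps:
$d = 270344480$ ($d = \left(-22480\right) \left(-12026\right) = 270344480$)
$\sqrt{\frac{-1031 - 4568}{-4235 - 3156} + 23750} + \frac{5209}{d} = \sqrt{\frac{-1031 - 4568}{-4235 - 3156} + 23750} + \frac{5209}{270344480} = \sqrt{- \frac{5599}{-7391} + 23750} + 5209 \cdot \frac{1}{270344480} = \sqrt{\left(-5599\right) \left(- \frac{1}{7391}\right) + 23750} + \frac{5209}{270344480} = \sqrt{\frac{5599}{7391} + 23750} + \frac{5209}{270344480} = \sqrt{\frac{175541849}{7391}} + \frac{5209}{270344480} = \frac{\sqrt{1297429805959}}{7391} + \frac{5209}{270344480} = \frac{5209}{270344480} + \frac{\sqrt{1297429805959}}{7391}$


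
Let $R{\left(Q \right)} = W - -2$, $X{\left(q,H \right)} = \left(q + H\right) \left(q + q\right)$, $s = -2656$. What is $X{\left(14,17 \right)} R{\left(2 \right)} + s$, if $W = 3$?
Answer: $1684$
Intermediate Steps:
$X{\left(q,H \right)} = 2 q \left(H + q\right)$ ($X{\left(q,H \right)} = \left(H + q\right) 2 q = 2 q \left(H + q\right)$)
$R{\left(Q \right)} = 5$ ($R{\left(Q \right)} = 3 - -2 = 3 + 2 = 5$)
$X{\left(14,17 \right)} R{\left(2 \right)} + s = 2 \cdot 14 \left(17 + 14\right) 5 - 2656 = 2 \cdot 14 \cdot 31 \cdot 5 - 2656 = 868 \cdot 5 - 2656 = 4340 - 2656 = 1684$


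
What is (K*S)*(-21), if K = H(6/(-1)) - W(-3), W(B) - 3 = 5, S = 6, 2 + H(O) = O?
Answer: 2016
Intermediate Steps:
H(O) = -2 + O
W(B) = 8 (W(B) = 3 + 5 = 8)
K = -16 (K = (-2 + 6/(-1)) - 1*8 = (-2 + 6*(-1)) - 8 = (-2 - 6) - 8 = -8 - 8 = -16)
(K*S)*(-21) = -16*6*(-21) = -96*(-21) = 2016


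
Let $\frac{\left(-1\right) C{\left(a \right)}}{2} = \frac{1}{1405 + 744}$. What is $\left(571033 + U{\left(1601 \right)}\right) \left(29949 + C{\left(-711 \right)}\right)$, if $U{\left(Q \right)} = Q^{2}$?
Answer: $\frac{201720550799366}{2149} \approx 9.3867 \cdot 10^{10}$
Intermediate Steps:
$C{\left(a \right)} = - \frac{2}{2149}$ ($C{\left(a \right)} = - \frac{2}{1405 + 744} = - \frac{2}{2149}$)
$\left(571033 + U{\left(1601 \right)}\right) \left(29949 + C{\left(-711 \right)}\right) = \left(571033 + 1601^{2}\right) \left(29949 - \frac{2}{2149}\right) = \left(571033 + 2563201\right) \frac{64360399}{2149} = 3134234 \cdot \frac{64360399}{2149} = \frac{201720550799366}{2149}$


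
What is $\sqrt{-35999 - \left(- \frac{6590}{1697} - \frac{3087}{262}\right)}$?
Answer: $\frac{i \sqrt{7113243408366538}}{444614} \approx 189.69 i$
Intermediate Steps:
$\sqrt{-35999 - \left(- \frac{6590}{1697} - \frac{3087}{262}\right)} = \sqrt{-35999 - - \frac{6965219}{444614}} = \sqrt{-35999 + \left(\frac{6590}{1697} + \frac{3087}{262}\right)} = \sqrt{-35999 + \frac{6965219}{444614}} = \sqrt{- \frac{15998694167}{444614}} = \frac{i \sqrt{7113243408366538}}{444614}$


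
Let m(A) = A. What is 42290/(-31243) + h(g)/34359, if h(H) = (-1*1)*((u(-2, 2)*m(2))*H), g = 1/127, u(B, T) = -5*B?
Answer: -184536972830/136331736099 ≈ -1.3536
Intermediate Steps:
g = 1/127 ≈ 0.0078740
h(H) = -20*H (h(H) = (-1*1)*((-5*(-2)*2)*H) = -10*2*H = -20*H)
42290/(-31243) + h(g)/34359 = 42290/(-31243) - 20*1/127/34359 = 42290*(-1/31243) - 20/127*1/34359 = -42290/31243 - 20/4363593 = -184536972830/136331736099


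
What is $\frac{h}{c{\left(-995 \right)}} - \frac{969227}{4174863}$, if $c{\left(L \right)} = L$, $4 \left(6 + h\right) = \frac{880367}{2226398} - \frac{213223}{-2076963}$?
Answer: $- \frac{827811621238965035237}{3658790720066506507560} \approx -0.22625$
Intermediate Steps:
$h = - \frac{108676301516401}{18496585077096}$ ($h = -6 + \frac{\frac{880367}{2226398} - \frac{213223}{-2076963}}{4} = -6 + \frac{880367 \cdot \frac{1}{2226398} - - \frac{213223}{2076963}}{4} = -6 + \frac{\frac{880367}{2226398} + \frac{213223}{2076963}}{4} = -6 + \frac{1}{4} \cdot \frac{2303208946175}{4624146269274} = -6 + \frac{2303208946175}{18496585077096} = - \frac{108676301516401}{18496585077096} \approx -5.8755$)
$\frac{h}{c{\left(-995 \right)}} - \frac{969227}{4174863} = - \frac{108676301516401}{18496585077096 \left(-995\right)} - \frac{969227}{4174863} = \left(- \frac{108676301516401}{18496585077096}\right) \left(- \frac{1}{995}\right) - \frac{138461}{596409} = \frac{108676301516401}{18404102151710520} - \frac{138461}{596409} = - \frac{827811621238965035237}{3658790720066506507560}$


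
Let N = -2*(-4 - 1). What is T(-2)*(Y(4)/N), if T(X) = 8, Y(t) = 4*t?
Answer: 64/5 ≈ 12.800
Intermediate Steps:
N = 10 (N = -2*(-5) = 10)
T(-2)*(Y(4)/N) = 8*((4*4)/10) = 8*(16*(1/10)) = 8*(8/5) = 64/5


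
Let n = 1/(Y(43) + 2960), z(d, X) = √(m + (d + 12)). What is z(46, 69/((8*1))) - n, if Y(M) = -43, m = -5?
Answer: -1/2917 + √53 ≈ 7.2798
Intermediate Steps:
z(d, X) = √(7 + d) (z(d, X) = √(-5 + (d + 12)) = √(-5 + (12 + d)) = √(7 + d))
n = 1/2917 (n = 1/(-43 + 2960) = 1/2917 ≈ 0.00034282)
z(46, 69/((8*1))) - n = √(7 + 46) - 1*1/2917 = √53 - 1/2917 = -1/2917 + √53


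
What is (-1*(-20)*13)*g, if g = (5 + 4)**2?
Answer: 21060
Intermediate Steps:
g = 81 (g = 9**2 = 81)
(-1*(-20)*13)*g = (-1*(-20)*13)*81 = (20*13)*81 = 260*81 = 21060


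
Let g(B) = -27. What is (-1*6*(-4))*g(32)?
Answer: -648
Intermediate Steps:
(-1*6*(-4))*g(32) = (-1*6*(-4))*(-27) = -6*(-4)*(-27) = 24*(-27) = -648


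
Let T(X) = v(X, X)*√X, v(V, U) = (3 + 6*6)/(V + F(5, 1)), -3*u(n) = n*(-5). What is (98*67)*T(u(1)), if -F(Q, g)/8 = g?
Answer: -256074*√15/19 ≈ -52198.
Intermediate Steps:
F(Q, g) = -8*g
u(n) = 5*n/3 (u(n) = -n*(-5)/3 = -(-5)*n/3 = 5*n/3)
v(V, U) = 39/(-8 + V) (v(V, U) = (3 + 6*6)/(V - 8*1) = (3 + 36)/(V - 8) = 39/(-8 + V))
T(X) = 39*√X/(-8 + X) (T(X) = (39/(-8 + X))*√X = 39*√X/(-8 + X))
(98*67)*T(u(1)) = (98*67)*(39*√((5/3)*1)/(-8 + (5/3)*1)) = 6566*(39*√(5/3)/(-8 + 5/3)) = 6566*(39*(√15/3)/(-19/3)) = 6566*(39*(√15/3)*(-3/19)) = 6566*(-39*√15/19) = -256074*√15/19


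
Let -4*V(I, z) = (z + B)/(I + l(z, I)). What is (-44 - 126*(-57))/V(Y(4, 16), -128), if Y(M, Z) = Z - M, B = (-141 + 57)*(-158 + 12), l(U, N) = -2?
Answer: -35690/1517 ≈ -23.527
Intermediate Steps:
B = 12264 (B = -84*(-146) = 12264)
V(I, z) = -(12264 + z)/(4*(-2 + I)) (V(I, z) = -(z + 12264)/(4*(I - 2)) = -(12264 + z)/(4*(-2 + I)))
(-44 - 126*(-57))/V(Y(4, 16), -128) = (-44 - 126*(-57))/(((-12264 - 1*(-128))/(4*(-2 + (16 - 1*4))))) = (-44 + 7182)/(((-12264 + 128)/(4*(-2 + (16 - 4))))) = 7138/(((1/4)*(-12136)/(-2 + 12))) = 7138/(((1/4)*(-12136)/10)) = 7138/(((1/4)*(1/10)*(-12136))) = 7138/(-1517/5) = 7138*(-5/1517) = -35690/1517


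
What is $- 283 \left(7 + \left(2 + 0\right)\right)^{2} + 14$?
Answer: $-22909$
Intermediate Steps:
$- 283 \left(7 + \left(2 + 0\right)\right)^{2} + 14 = - 283 \left(7 + 2\right)^{2} + 14 = - 283 \cdot 9^{2} + 14 = \left(-283\right) 81 + 14 = -22923 + 14 = -22909$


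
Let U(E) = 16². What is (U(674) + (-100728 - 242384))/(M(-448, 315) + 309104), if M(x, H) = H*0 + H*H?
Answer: -342856/408329 ≈ -0.83966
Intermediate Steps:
M(x, H) = H² (M(x, H) = 0 + H² = H²)
U(E) = 256
(U(674) + (-100728 - 242384))/(M(-448, 315) + 309104) = (256 + (-100728 - 242384))/(315² + 309104) = (256 - 343112)/(99225 + 309104) = -342856/408329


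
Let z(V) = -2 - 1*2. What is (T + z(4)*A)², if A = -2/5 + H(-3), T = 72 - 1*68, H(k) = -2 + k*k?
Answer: 12544/25 ≈ 501.76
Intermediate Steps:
H(k) = -2 + k²
z(V) = -4 (z(V) = -2 - 2 = -4)
T = 4 (T = 72 - 68 = 4)
A = 33/5 (A = -2/5 + (-2 + (-3)²) = -2*⅕ + (-2 + 9) = -⅖ + 7 = 33/5 ≈ 6.6000)
(T + z(4)*A)² = (4 - 4*33/5)² = (4 - 132/5)² = (-112/5)² = 12544/25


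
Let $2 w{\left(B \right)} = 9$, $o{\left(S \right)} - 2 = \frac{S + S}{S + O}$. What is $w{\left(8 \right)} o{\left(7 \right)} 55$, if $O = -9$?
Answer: $- \frac{2475}{2} \approx -1237.5$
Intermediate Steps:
$o{\left(S \right)} = 2 + \frac{2 S}{-9 + S}$ ($o{\left(S \right)} = 2 + \frac{S + S}{S - 9} = 2 + \frac{2 S}{-9 + S}$)
$w{\left(B \right)} = \frac{9}{2}$ ($w{\left(B \right)} = \frac{1}{2} \cdot 9 = \frac{9}{2}$)
$w{\left(8 \right)} o{\left(7 \right)} 55 = \frac{9 \frac{2 \left(-9 + 2 \cdot 7\right)}{-9 + 7}}{2} \cdot 55 = \frac{9 \frac{2 \left(-9 + 14\right)}{-2}}{2} \cdot 55 = \frac{9 \cdot 2 \left(- \frac{1}{2}\right) 5}{2} \cdot 55 = \frac{9}{2} \left(-5\right) 55 = \left(- \frac{45}{2}\right) 55 = - \frac{2475}{2}$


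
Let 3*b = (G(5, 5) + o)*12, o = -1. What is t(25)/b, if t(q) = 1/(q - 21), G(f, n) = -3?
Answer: -1/64 ≈ -0.015625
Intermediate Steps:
t(q) = 1/(-21 + q)
b = -16 (b = ((-3 - 1)*12)/3 = (-4*12)/3 = (⅓)*(-48) = -16)
t(25)/b = 1/((-21 + 25)*(-16)) = -1/16/4 = (¼)*(-1/16) = -1/64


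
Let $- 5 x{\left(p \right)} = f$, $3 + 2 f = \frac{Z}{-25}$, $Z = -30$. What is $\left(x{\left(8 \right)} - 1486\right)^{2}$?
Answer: $\frac{5519152681}{2500} \approx 2.2077 \cdot 10^{6}$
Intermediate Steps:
$f = - \frac{9}{10}$ ($f = - \frac{3}{2} + \frac{\left(-30\right) \frac{1}{-25}}{2} = - \frac{3}{2} + \frac{\left(-30\right) \left(- \frac{1}{25}\right)}{2} = - \frac{3}{2} + \frac{1}{2} \cdot \frac{6}{5} = - \frac{3}{2} + \frac{3}{5} = - \frac{9}{10} \approx -0.9$)
$x{\left(p \right)} = \frac{9}{50}$ ($x{\left(p \right)} = \left(- \frac{1}{5}\right) \left(- \frac{9}{10}\right) = \frac{9}{50}$)
$\left(x{\left(8 \right)} - 1486\right)^{2} = \left(\frac{9}{50} - 1486\right)^{2} = \left(- \frac{74291}{50}\right)^{2} = \frac{5519152681}{2500}$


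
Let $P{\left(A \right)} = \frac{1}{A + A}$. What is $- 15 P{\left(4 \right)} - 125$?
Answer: $- \frac{1015}{8} \approx -126.88$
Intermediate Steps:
$P{\left(A \right)} = \frac{1}{2 A}$
$- 15 P{\left(4 \right)} - 125 = - 15 \frac{1}{2 \cdot 4} - 125 = - 15 \cdot \frac{1}{2} \cdot \frac{1}{4} - 125 = \left(-15\right) \frac{1}{8} - 125 = - \frac{15}{8} - 125 = - \frac{1015}{8}$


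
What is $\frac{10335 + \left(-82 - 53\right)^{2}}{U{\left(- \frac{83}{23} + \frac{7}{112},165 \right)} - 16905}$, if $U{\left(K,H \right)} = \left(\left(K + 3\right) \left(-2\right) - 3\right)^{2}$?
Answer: $- \frac{322309120}{190737493} \approx -1.6898$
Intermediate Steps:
$U{\left(K,H \right)} = \left(-9 - 2 K\right)^{2}$ ($U{\left(K,H \right)} = \left(\left(3 + K\right) \left(-2\right) - 3\right)^{2} = \left(\left(-6 - 2 K\right) - 3\right)^{2} = \left(-9 - 2 K\right)^{2}$)
$\frac{10335 + \left(-82 - 53\right)^{2}}{U{\left(- \frac{83}{23} + \frac{7}{112},165 \right)} - 16905} = \frac{10335 + \left(-82 - 53\right)^{2}}{\left(9 + 2 \left(- \frac{83}{23} + \frac{7}{112}\right)\right)^{2} - 16905} = \frac{10335 + \left(-135\right)^{2}}{\left(9 + 2 \left(\left(-83\right) \frac{1}{23} + 7 \cdot \frac{1}{112}\right)\right)^{2} - 16905} = \frac{10335 + 18225}{\left(9 + 2 \left(- \frac{83}{23} + \frac{1}{16}\right)\right)^{2} - 16905} = \frac{28560}{\left(9 + 2 \left(- \frac{1305}{368}\right)\right)^{2} - 16905} = \frac{28560}{\left(9 - \frac{1305}{184}\right)^{2} - 16905} = \frac{28560}{\left(\frac{351}{184}\right)^{2} - 16905} = \frac{28560}{\frac{123201}{33856} - 16905} = \frac{28560}{- \frac{572212479}{33856}} = 28560 \left(- \frac{33856}{572212479}\right) = - \frac{322309120}{190737493}$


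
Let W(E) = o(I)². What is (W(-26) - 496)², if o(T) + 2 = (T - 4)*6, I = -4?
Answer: 4016016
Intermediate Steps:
o(T) = -26 + 6*T (o(T) = -2 + (T - 4)*6 = -2 + (-4 + T)*6 = -2 + (-24 + 6*T) = -26 + 6*T)
W(E) = 2500 (W(E) = (-26 + 6*(-4))² = (-26 - 24)² = (-50)² = 2500)
(W(-26) - 496)² = (2500 - 496)² = 2004² = 4016016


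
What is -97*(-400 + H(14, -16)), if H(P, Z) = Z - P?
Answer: 41710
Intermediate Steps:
-97*(-400 + H(14, -16)) = -97*(-400 + (-16 - 1*14)) = -97*(-400 + (-16 - 14)) = -97*(-400 - 30) = -97*(-430) = 41710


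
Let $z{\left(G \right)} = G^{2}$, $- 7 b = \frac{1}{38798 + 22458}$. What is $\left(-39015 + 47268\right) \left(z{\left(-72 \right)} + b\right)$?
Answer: $\frac{2620749260133}{61256} \approx 4.2784 \cdot 10^{7}$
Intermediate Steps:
$b = - \frac{1}{428792}$ ($b = - \frac{1}{7 \left(38798 + 22458\right)} = - \frac{1}{7 \cdot 61256} = \left(- \frac{1}{7}\right) \frac{1}{61256} = - \frac{1}{428792} \approx -2.3321 \cdot 10^{-6}$)
$\left(-39015 + 47268\right) \left(z{\left(-72 \right)} + b\right) = \left(-39015 + 47268\right) \left(\left(-72\right)^{2} - \frac{1}{428792}\right) = 8253 \left(5184 - \frac{1}{428792}\right) = 8253 \cdot \frac{2222857727}{428792} = \frac{2620749260133}{61256}$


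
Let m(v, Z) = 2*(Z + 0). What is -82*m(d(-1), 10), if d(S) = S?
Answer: -1640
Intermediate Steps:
m(v, Z) = 2*Z
-82*m(d(-1), 10) = -164*10 = -82*20 = -1640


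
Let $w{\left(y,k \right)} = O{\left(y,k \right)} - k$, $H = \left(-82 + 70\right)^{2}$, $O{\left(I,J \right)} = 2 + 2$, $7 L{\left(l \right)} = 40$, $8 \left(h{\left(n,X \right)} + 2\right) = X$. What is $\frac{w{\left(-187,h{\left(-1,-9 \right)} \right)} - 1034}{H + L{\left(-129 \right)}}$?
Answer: $- \frac{57505}{8384} \approx -6.8589$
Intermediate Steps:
$h{\left(n,X \right)} = -2 + \frac{X}{8}$
$L{\left(l \right)} = \frac{40}{7}$ ($L{\left(l \right)} = \frac{1}{7} \cdot 40 = \frac{40}{7}$)
$O{\left(I,J \right)} = 4$
$H = 144$ ($H = \left(-12\right)^{2} = 144$)
$w{\left(y,k \right)} = 4 - k$
$\frac{w{\left(-187,h{\left(-1,-9 \right)} \right)} - 1034}{H + L{\left(-129 \right)}} = \frac{\left(4 - \left(-2 + \frac{1}{8} \left(-9\right)\right)\right) - 1034}{144 + \frac{40}{7}} = \frac{\left(4 - \left(-2 - \frac{9}{8}\right)\right) - 1034}{\frac{1048}{7}} = \left(\left(4 - - \frac{25}{8}\right) - 1034\right) \frac{7}{1048} = \left(\left(4 + \frac{25}{8}\right) - 1034\right) \frac{7}{1048} = \left(\frac{57}{8} - 1034\right) \frac{7}{1048} = \left(- \frac{8215}{8}\right) \frac{7}{1048} = - \frac{57505}{8384}$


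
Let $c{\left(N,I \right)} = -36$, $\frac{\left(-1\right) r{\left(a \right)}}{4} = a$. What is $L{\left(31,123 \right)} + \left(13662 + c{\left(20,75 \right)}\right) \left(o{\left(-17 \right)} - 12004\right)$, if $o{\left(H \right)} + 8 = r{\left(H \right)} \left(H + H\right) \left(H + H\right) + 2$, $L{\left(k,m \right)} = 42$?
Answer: $907464390$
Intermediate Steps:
$r{\left(a \right)} = - 4 a$
$o{\left(H \right)} = -6 - 16 H^{3}$ ($o{\left(H \right)} = -8 + \left(- 4 H \left(H + H\right) \left(H + H\right) + 2\right) = -8 + \left(- 4 H 2 H 2 H + 2\right) = -8 + \left(- 4 H 4 H^{2} + 2\right) = -8 - \left(-2 + 16 H^{3}\right) = -6 - 16 H^{3}$)
$L{\left(31,123 \right)} + \left(13662 + c{\left(20,75 \right)}\right) \left(o{\left(-17 \right)} - 12004\right) = 42 + \left(13662 - 36\right) \left(\left(-6 - 16 \left(-17\right)^{3}\right) - 12004\right) = 42 + 13626 \left(\left(-6 - -78608\right) - 12004\right) = 42 + 13626 \left(\left(-6 + 78608\right) - 12004\right) = 42 + 13626 \left(78602 - 12004\right) = 42 + 13626 \cdot 66598 = 42 + 907464348 = 907464390$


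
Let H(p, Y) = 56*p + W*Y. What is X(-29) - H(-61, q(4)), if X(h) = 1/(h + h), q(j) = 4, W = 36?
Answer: 189775/58 ≈ 3272.0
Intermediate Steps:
X(h) = 1/(2*h)
H(p, Y) = 36*Y + 56*p (H(p, Y) = 56*p + 36*Y = 36*Y + 56*p)
X(-29) - H(-61, q(4)) = (½)/(-29) - (36*4 + 56*(-61)) = (½)*(-1/29) - (144 - 3416) = -1/58 - 1*(-3272) = -1/58 + 3272 = 189775/58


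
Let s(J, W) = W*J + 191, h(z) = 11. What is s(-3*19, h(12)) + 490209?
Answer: 489773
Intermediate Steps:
s(J, W) = 191 + J*W (s(J, W) = J*W + 191 = 191 + J*W)
s(-3*19, h(12)) + 490209 = (191 - 3*19*11) + 490209 = (191 - 57*11) + 490209 = (191 - 627) + 490209 = -436 + 490209 = 489773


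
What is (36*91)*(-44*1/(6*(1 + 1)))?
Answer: -12012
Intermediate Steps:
(36*91)*(-44*1/(6*(1 + 1))) = 3276*(-44/(2*6)) = 3276*(-44/12) = 3276*(-44*1/12) = 3276*(-11/3) = -12012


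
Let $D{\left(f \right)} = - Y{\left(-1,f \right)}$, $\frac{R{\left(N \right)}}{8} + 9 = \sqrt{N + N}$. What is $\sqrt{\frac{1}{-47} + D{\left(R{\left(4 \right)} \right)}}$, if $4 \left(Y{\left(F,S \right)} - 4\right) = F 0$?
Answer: $\frac{3 i \sqrt{987}}{47} \approx 2.0053 i$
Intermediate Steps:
$Y{\left(F,S \right)} = 4$ ($Y{\left(F,S \right)} = 4 + \frac{F 0}{4} = 4 + \frac{1}{4} \cdot 0 = 4 + 0 = 4$)
$R{\left(N \right)} = -72 + 8 \sqrt{2} \sqrt{N}$ ($R{\left(N \right)} = -72 + 8 \sqrt{N + N} = -72 + 8 \sqrt{2 N} = -72 + 8 \sqrt{2} \sqrt{N}$)
$D{\left(f \right)} = -4$ ($D{\left(f \right)} = \left(-1\right) 4 = -4$)
$\sqrt{\frac{1}{-47} + D{\left(R{\left(4 \right)} \right)}} = \sqrt{\frac{1}{-47} - 4} = \sqrt{- \frac{1}{47} - 4} = \sqrt{- \frac{189}{47}} = \frac{3 i \sqrt{987}}{47}$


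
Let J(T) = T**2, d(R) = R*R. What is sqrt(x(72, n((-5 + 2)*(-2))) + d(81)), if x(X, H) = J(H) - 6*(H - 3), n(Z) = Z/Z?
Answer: sqrt(6574) ≈ 81.080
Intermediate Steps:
d(R) = R**2
n(Z) = 1
x(X, H) = 18 + H**2 - 6*H (x(X, H) = H**2 - 6*(H - 3) = H**2 - 6*(-3 + H) = H**2 + (18 - 6*H) = 18 + H**2 - 6*H)
sqrt(x(72, n((-5 + 2)*(-2))) + d(81)) = sqrt((18 + 1**2 - 6*1) + 81**2) = sqrt((18 + 1 - 6) + 6561) = sqrt(13 + 6561) = sqrt(6574)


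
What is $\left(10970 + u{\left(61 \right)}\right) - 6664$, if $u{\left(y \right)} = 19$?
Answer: $4325$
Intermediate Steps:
$\left(10970 + u{\left(61 \right)}\right) - 6664 = \left(10970 + 19\right) - 6664 = 10989 - 6664 = 4325$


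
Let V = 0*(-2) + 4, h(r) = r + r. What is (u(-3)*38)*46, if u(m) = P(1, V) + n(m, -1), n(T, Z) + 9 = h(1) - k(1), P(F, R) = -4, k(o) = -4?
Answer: -12236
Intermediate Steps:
h(r) = 2*r
V = 4 (V = 0 + 4 = 4)
n(T, Z) = -3 (n(T, Z) = -9 + (2*1 - 1*(-4)) = -9 + (2 + 4) = -9 + 6 = -3)
u(m) = -7 (u(m) = -4 - 3 = -7)
(u(-3)*38)*46 = -7*38*46 = -266*46 = -12236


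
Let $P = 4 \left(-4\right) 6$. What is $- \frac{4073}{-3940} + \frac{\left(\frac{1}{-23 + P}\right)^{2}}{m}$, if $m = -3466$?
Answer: $\frac{99955543979}{96691591220} \approx 1.0338$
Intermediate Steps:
$P = -96$ ($P = \left(-16\right) 6 = -96$)
$- \frac{4073}{-3940} + \frac{\left(\frac{1}{-23 + P}\right)^{2}}{m} = - \frac{4073}{-3940} + \frac{\left(\frac{1}{-23 - 96}\right)^{2}}{-3466} = \left(-4073\right) \left(- \frac{1}{3940}\right) + \left(\frac{1}{-119}\right)^{2} \left(- \frac{1}{3466}\right) = \frac{4073}{3940} + \left(- \frac{1}{119}\right)^{2} \left(- \frac{1}{3466}\right) = \frac{4073}{3940} + \frac{1}{14161} \left(- \frac{1}{3466}\right) = \frac{4073}{3940} - \frac{1}{49082026} = \frac{99955543979}{96691591220}$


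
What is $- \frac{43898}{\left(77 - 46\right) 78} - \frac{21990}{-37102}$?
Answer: $- \frac{30298688}{1725243} \approx -17.562$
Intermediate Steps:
$- \frac{43898}{\left(77 - 46\right) 78} - \frac{21990}{-37102} = - \frac{43898}{31 \cdot 78} - - \frac{10995}{18551} = - \frac{43898}{2418} + \frac{10995}{18551} = \left(-43898\right) \frac{1}{2418} + \frac{10995}{18551} = - \frac{21949}{1209} + \frac{10995}{18551} = - \frac{30298688}{1725243}$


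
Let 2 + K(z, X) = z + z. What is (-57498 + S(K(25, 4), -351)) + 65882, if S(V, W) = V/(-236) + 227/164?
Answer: 81135009/9676 ≈ 8385.2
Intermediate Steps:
K(z, X) = -2 + 2*z (K(z, X) = -2 + (z + z) = -2 + 2*z)
S(V, W) = 227/164 - V/236 (S(V, W) = V*(-1/236) + 227*(1/164) = -V/236 + 227/164 = 227/164 - V/236)
(-57498 + S(K(25, 4), -351)) + 65882 = (-57498 + (227/164 - (-2 + 2*25)/236)) + 65882 = (-57498 + (227/164 - (-2 + 50)/236)) + 65882 = (-57498 + (227/164 - 1/236*48)) + 65882 = (-57498 + (227/164 - 12/59)) + 65882 = (-57498 + 11425/9676) + 65882 = -556339223/9676 + 65882 = 81135009/9676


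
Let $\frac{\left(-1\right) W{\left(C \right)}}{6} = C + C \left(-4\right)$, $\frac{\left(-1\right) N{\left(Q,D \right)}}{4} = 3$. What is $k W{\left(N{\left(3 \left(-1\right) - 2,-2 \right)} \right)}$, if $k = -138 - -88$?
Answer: $10800$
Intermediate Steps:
$N{\left(Q,D \right)} = -12$ ($N{\left(Q,D \right)} = \left(-4\right) 3 = -12$)
$W{\left(C \right)} = 18 C$ ($W{\left(C \right)} = - 6 \left(C + C \left(-4\right)\right) = - 6 \left(C - 4 C\right) = - 6 \left(- 3 C\right) = 18 C$)
$k = -50$ ($k = -138 + 88 = -50$)
$k W{\left(N{\left(3 \left(-1\right) - 2,-2 \right)} \right)} = - 50 \cdot 18 \left(-12\right) = \left(-50\right) \left(-216\right) = 10800$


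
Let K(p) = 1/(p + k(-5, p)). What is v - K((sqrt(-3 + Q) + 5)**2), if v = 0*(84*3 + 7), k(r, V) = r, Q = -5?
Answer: I/(4*(-3*I + 5*sqrt(2))) ≈ -0.012712 + 0.029962*I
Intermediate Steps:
K(p) = 1/(-5 + p) (K(p) = 1/(p - 5) = 1/(-5 + p))
v = 0 (v = 0*(252 + 7) = 0*259 = 0)
v - K((sqrt(-3 + Q) + 5)**2) = 0 - 1/(-5 + (sqrt(-3 - 5) + 5)**2) = 0 - 1/(-5 + (sqrt(-8) + 5)**2) = 0 - 1/(-5 + (2*I*sqrt(2) + 5)**2) = 0 - 1/(-5 + (5 + 2*I*sqrt(2))**2) = -1/(-5 + (5 + 2*I*sqrt(2))**2)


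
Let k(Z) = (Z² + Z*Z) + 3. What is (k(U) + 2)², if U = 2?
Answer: 169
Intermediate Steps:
k(Z) = 3 + 2*Z² (k(Z) = (Z² + Z²) + 3 = 2*Z² + 3 = 3 + 2*Z²)
(k(U) + 2)² = ((3 + 2*2²) + 2)² = ((3 + 2*4) + 2)² = ((3 + 8) + 2)² = (11 + 2)² = 13² = 169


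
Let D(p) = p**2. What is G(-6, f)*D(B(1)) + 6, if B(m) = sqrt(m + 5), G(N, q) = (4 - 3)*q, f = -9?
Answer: -48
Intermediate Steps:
G(N, q) = q (G(N, q) = 1*q = q)
B(m) = sqrt(5 + m)
G(-6, f)*D(B(1)) + 6 = -9*(sqrt(5 + 1))**2 + 6 = -9*(sqrt(6))**2 + 6 = -9*6 + 6 = -54 + 6 = -48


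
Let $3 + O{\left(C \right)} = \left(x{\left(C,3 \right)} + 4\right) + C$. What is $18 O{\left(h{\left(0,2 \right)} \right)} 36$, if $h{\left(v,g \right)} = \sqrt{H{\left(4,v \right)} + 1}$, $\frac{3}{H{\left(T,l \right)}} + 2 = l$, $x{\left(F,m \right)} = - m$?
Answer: $-1296 + 324 i \sqrt{2} \approx -1296.0 + 458.21 i$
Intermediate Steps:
$H{\left(T,l \right)} = \frac{3}{-2 + l}$
$h{\left(v,g \right)} = \sqrt{1 + \frac{3}{-2 + v}}$ ($h{\left(v,g \right)} = \sqrt{\frac{3}{-2 + v} + 1} = \sqrt{1 + \frac{3}{-2 + v}}$)
$O{\left(C \right)} = -2 + C$ ($O{\left(C \right)} = -3 + \left(\left(\left(-1\right) 3 + 4\right) + C\right) = -3 + \left(\left(-3 + 4\right) + C\right) = -3 + \left(1 + C\right) = -2 + C$)
$18 O{\left(h{\left(0,2 \right)} \right)} 36 = 18 \left(-2 + \sqrt{\frac{1 + 0}{-2 + 0}}\right) 36 = 18 \left(-2 + \sqrt{\frac{1}{-2} \cdot 1}\right) 36 = 18 \left(-2 + \sqrt{\left(- \frac{1}{2}\right) 1}\right) 36 = 18 \left(-2 + \sqrt{- \frac{1}{2}}\right) 36 = 18 \left(-2 + \frac{i \sqrt{2}}{2}\right) 36 = \left(-36 + 9 i \sqrt{2}\right) 36 = -1296 + 324 i \sqrt{2}$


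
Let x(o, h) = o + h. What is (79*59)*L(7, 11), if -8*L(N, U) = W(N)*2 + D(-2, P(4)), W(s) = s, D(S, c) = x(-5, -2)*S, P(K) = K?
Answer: -32627/2 ≈ -16314.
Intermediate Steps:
x(o, h) = h + o
D(S, c) = -7*S (D(S, c) = (-2 - 5)*S = -7*S)
L(N, U) = -7/4 - N/4 (L(N, U) = -(N*2 - 7*(-2))/8 = -(2*N + 14)/8 = -(14 + 2*N)/8 = -7/4 - N/4)
(79*59)*L(7, 11) = (79*59)*(-7/4 - ¼*7) = 4661*(-7/4 - 7/4) = 4661*(-7/2) = -32627/2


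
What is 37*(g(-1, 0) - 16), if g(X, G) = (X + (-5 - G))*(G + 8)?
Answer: -2368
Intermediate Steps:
g(X, G) = (8 + G)*(-5 + X - G) (g(X, G) = (-5 + X - G)*(8 + G) = (8 + G)*(-5 + X - G))
37*(g(-1, 0) - 16) = 37*((-40 - 1*0² - 13*0 + 8*(-1) + 0*(-1)) - 16) = 37*((-40 - 1*0 + 0 - 8 + 0) - 16) = 37*((-40 + 0 + 0 - 8 + 0) - 16) = 37*(-48 - 16) = 37*(-64) = -2368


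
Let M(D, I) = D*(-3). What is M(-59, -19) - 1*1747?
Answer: -1570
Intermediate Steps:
M(D, I) = -3*D
M(-59, -19) - 1*1747 = -3*(-59) - 1*1747 = 177 - 1747 = -1570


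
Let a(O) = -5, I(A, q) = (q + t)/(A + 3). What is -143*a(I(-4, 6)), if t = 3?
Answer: 715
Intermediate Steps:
I(A, q) = (3 + q)/(3 + A) (I(A, q) = (q + 3)/(A + 3) = (3 + q)/(3 + A))
-143*a(I(-4, 6)) = -143*(-5) = 715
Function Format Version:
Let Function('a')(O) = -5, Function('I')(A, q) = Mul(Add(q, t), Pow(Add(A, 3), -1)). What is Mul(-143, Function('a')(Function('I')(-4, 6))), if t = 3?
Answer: 715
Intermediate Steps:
Function('I')(A, q) = Mul(Pow(Add(3, A), -1), Add(3, q)) (Function('I')(A, q) = Mul(Add(q, 3), Pow(Add(A, 3), -1)) = Mul(Add(3, q), Pow(Add(3, A), -1)) = Mul(Pow(Add(3, A), -1), Add(3, q)))
Mul(-143, Function('a')(Function('I')(-4, 6))) = Mul(-143, -5) = 715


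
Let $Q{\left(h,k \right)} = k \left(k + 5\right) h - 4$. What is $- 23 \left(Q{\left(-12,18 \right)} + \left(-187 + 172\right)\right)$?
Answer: $114701$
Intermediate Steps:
$Q{\left(h,k \right)} = -4 + h k \left(5 + k\right)$ ($Q{\left(h,k \right)} = k \left(5 + k\right) h - 4 = h k \left(5 + k\right) - 4 = -4 + h k \left(5 + k\right)$)
$- 23 \left(Q{\left(-12,18 \right)} + \left(-187 + 172\right)\right) = - 23 \left(\left(-4 - 12 \cdot 18^{2} + 5 \left(-12\right) 18\right) + \left(-187 + 172\right)\right) = - 23 \left(\left(-4 - 3888 - 1080\right) - 15\right) = - 23 \left(-4972 - 15\right) = \left(-23\right) \left(-4987\right) = 114701$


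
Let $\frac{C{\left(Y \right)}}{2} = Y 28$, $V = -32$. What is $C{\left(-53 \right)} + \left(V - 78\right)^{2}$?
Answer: $9132$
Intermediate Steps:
$C{\left(Y \right)} = 56 Y$ ($C{\left(Y \right)} = 2 Y 28 = 2 \cdot 28 Y = 56 Y$)
$C{\left(-53 \right)} + \left(V - 78\right)^{2} = 56 \left(-53\right) + \left(-32 - 78\right)^{2} = -2968 + \left(-110\right)^{2} = -2968 + 12100 = 9132$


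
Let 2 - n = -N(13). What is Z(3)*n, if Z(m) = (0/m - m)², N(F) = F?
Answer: 135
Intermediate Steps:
Z(m) = m² (Z(m) = (0 - m)² = (-m)² = m²)
n = 15 (n = 2 - (-1)*13 = 2 - 1*(-13) = 2 + 13 = 15)
Z(3)*n = 3²*15 = 9*15 = 135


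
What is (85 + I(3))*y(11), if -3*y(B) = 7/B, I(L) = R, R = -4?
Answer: -189/11 ≈ -17.182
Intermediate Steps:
I(L) = -4
y(B) = -7/(3*B)
(85 + I(3))*y(11) = (85 - 4)*(-7/3/11) = 81*(-7/3*1/11) = 81*(-7/33) = -189/11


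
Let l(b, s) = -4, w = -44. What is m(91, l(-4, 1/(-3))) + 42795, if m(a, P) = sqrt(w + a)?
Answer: 42795 + sqrt(47) ≈ 42802.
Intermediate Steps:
m(a, P) = sqrt(-44 + a)
m(91, l(-4, 1/(-3))) + 42795 = sqrt(-44 + 91) + 42795 = sqrt(47) + 42795 = 42795 + sqrt(47)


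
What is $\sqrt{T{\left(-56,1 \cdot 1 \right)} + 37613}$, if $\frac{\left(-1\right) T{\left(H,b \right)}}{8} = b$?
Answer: $\sqrt{37605} \approx 193.92$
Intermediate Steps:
$T{\left(H,b \right)} = - 8 b$
$\sqrt{T{\left(-56,1 \cdot 1 \right)} + 37613} = \sqrt{- 8 \cdot 1 \cdot 1 + 37613} = \sqrt{\left(-8\right) 1 + 37613} = \sqrt{-8 + 37613} = \sqrt{37605}$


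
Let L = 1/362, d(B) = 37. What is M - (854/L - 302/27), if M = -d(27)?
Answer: -8347693/27 ≈ -3.0917e+5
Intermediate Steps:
L = 1/362 ≈ 0.0027624
M = -37 (M = -1*37 = -37)
M - (854/L - 302/27) = -37 - (854/(1/362) - 302/27) = -37 - (854*362 - 302*1/27) = -37 - (309148 - 302/27) = -37 - 1*8346694/27 = -37 - 8346694/27 = -8347693/27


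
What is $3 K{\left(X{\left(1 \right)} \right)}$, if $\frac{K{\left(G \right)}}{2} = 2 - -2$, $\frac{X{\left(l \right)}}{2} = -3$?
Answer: $24$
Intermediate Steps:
$X{\left(l \right)} = -6$ ($X{\left(l \right)} = 2 \left(-3\right) = -6$)
$K{\left(G \right)} = 8$ ($K{\left(G \right)} = 2 \left(2 - -2\right) = 2 \left(2 + 2\right) = 2 \cdot 4 = 8$)
$3 K{\left(X{\left(1 \right)} \right)} = 3 \cdot 8 = 24$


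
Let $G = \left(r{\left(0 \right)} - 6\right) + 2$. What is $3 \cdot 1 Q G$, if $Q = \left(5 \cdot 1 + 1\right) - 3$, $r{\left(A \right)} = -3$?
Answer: $-63$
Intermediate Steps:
$G = -7$ ($G = \left(-3 - 6\right) + 2 = -9 + 2 = -7$)
$Q = 3$ ($Q = \left(5 + 1\right) - 3 = 6 - 3 = 3$)
$3 \cdot 1 Q G = 3 \cdot 1 \cdot 3 \left(-7\right) = 3 \cdot 3 \left(-7\right) = 9 \left(-7\right) = -63$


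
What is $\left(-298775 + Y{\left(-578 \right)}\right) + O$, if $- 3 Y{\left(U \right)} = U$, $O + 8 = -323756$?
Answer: $- \frac{1867039}{3} \approx -6.2235 \cdot 10^{5}$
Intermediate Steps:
$O = -323764$ ($O = -8 - 323756 = -323764$)
$Y{\left(U \right)} = - \frac{U}{3}$
$\left(-298775 + Y{\left(-578 \right)}\right) + O = \left(-298775 - - \frac{578}{3}\right) - 323764 = \left(-298775 + \frac{578}{3}\right) - 323764 = - \frac{895747}{3} - 323764 = - \frac{1867039}{3}$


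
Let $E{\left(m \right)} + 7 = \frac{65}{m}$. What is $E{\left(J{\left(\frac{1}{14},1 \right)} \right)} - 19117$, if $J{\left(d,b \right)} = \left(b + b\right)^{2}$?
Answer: $- \frac{76431}{4} \approx -19108.0$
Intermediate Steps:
$J{\left(d,b \right)} = 4 b^{2}$ ($J{\left(d,b \right)} = \left(2 b\right)^{2} = 4 b^{2}$)
$E{\left(m \right)} = -7 + \frac{65}{m}$
$E{\left(J{\left(\frac{1}{14},1 \right)} \right)} - 19117 = \left(-7 + \frac{65}{4 \cdot 1^{2}}\right) - 19117 = \left(-7 + \frac{65}{4 \cdot 1}\right) - 19117 = \left(-7 + \frac{65}{4}\right) - 19117 = \frac{37}{4} - 19117 = - \frac{76431}{4}$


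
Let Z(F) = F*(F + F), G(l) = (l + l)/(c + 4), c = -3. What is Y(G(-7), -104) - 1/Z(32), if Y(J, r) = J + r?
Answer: -241665/2048 ≈ -118.00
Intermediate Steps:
G(l) = 2*l (G(l) = (l + l)/(-3 + 4) = (2*l)/1 = (2*l)*1 = 2*l)
Z(F) = 2*F² (Z(F) = F*(2*F) = 2*F²)
Y(G(-7), -104) - 1/Z(32) = (2*(-7) - 104) - 1/(2*32²) = (-14 - 104) - 1/(2*1024) = -118 - 1/2048 = -241665/2048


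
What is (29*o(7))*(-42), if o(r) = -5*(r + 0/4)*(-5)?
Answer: -213150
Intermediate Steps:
o(r) = 25*r (o(r) = -5*(r + 0*(¼))*(-5) = -5*(r + 0)*(-5) = -5*r*(-5) = 25*r)
(29*o(7))*(-42) = (29*(25*7))*(-42) = (29*175)*(-42) = 5075*(-42) = -213150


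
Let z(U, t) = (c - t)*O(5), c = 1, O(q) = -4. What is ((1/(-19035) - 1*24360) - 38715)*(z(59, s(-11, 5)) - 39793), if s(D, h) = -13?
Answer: 15948003171158/6345 ≈ 2.5135e+9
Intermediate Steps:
z(U, t) = -4 + 4*t (z(U, t) = (1 - t)*(-4) = -4 + 4*t)
((1/(-19035) - 1*24360) - 38715)*(z(59, s(-11, 5)) - 39793) = ((1/(-19035) - 1*24360) - 38715)*((-4 + 4*(-13)) - 39793) = ((-1/19035 - 24360) - 38715)*((-4 - 52) - 39793) = (-463692601/19035 - 38715)*(-56 - 39793) = -1200632626/19035*(-39849) = 15948003171158/6345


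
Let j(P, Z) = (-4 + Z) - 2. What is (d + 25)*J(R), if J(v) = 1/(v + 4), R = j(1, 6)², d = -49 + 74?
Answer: 25/2 ≈ 12.500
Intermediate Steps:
j(P, Z) = -6 + Z
d = 25
R = 0 (R = (-6 + 6)² = 0² = 0)
J(v) = 1/(4 + v)
(d + 25)*J(R) = (25 + 25)/(4 + 0) = 50/4 = 50*(¼) = 25/2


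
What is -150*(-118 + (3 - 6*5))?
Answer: 21750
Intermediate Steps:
-150*(-118 + (3 - 6*5)) = -150*(-118 + (3 - 30)) = -150*(-118 - 27) = -150*(-145) = 21750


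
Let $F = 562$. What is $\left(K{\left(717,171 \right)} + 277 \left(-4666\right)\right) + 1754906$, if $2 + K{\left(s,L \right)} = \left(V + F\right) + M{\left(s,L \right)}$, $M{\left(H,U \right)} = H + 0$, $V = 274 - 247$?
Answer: $463728$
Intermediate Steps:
$V = 27$ ($V = 274 - 247 = 27$)
$M{\left(H,U \right)} = H$
$K{\left(s,L \right)} = 587 + s$ ($K{\left(s,L \right)} = -2 + \left(\left(27 + 562\right) + s\right) = -2 + \left(589 + s\right) = 587 + s$)
$\left(K{\left(717,171 \right)} + 277 \left(-4666\right)\right) + 1754906 = \left(\left(587 + 717\right) + 277 \left(-4666\right)\right) + 1754906 = \left(1304 - 1292482\right) + 1754906 = -1291178 + 1754906 = 463728$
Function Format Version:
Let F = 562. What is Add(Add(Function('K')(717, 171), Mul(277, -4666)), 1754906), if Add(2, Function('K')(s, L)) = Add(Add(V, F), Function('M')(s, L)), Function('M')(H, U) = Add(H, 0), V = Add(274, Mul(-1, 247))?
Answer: 463728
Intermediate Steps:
V = 27 (V = Add(274, -247) = 27)
Function('M')(H, U) = H
Function('K')(s, L) = Add(587, s) (Function('K')(s, L) = Add(-2, Add(Add(27, 562), s)) = Add(-2, Add(589, s)) = Add(587, s))
Add(Add(Function('K')(717, 171), Mul(277, -4666)), 1754906) = Add(Add(Add(587, 717), Mul(277, -4666)), 1754906) = Add(Add(1304, -1292482), 1754906) = Add(-1291178, 1754906) = 463728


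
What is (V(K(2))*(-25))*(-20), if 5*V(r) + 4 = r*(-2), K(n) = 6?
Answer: -1600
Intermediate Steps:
V(r) = -⅘ - 2*r/5 (V(r) = -⅘ + (r*(-2))/5 = -⅘ + (-2*r)/5 = -⅘ - 2*r/5)
(V(K(2))*(-25))*(-20) = ((-⅘ - ⅖*6)*(-25))*(-20) = ((-⅘ - 12/5)*(-25))*(-20) = -16/5*(-25)*(-20) = 80*(-20) = -1600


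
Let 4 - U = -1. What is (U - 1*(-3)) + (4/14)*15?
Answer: 86/7 ≈ 12.286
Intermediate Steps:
U = 5 (U = 4 - 1*(-1) = 4 + 1 = 5)
(U - 1*(-3)) + (4/14)*15 = (5 - 1*(-3)) + (4/14)*15 = (5 + 3) + (4*(1/14))*15 = 8 + (2/7)*15 = 8 + 30/7 = 86/7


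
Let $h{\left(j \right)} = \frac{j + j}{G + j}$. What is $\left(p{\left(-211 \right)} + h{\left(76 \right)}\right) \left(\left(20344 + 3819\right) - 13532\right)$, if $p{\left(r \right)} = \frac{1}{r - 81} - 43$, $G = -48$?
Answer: $- \frac{816492693}{2044} \approx -3.9946 \cdot 10^{5}$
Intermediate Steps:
$h{\left(j \right)} = \frac{2 j}{-48 + j}$ ($h{\left(j \right)} = \frac{j + j}{-48 + j} = \frac{2 j}{-48 + j}$)
$p{\left(r \right)} = -43 + \frac{1}{-81 + r}$ ($p{\left(r \right)} = \frac{1}{-81 + r} - 43 = -43 + \frac{1}{-81 + r}$)
$\left(p{\left(-211 \right)} + h{\left(76 \right)}\right) \left(\left(20344 + 3819\right) - 13532\right) = \left(\frac{3484 - -9073}{-81 - 211} + 2 \cdot 76 \frac{1}{-48 + 76}\right) \left(\left(20344 + 3819\right) - 13532\right) = \left(\frac{3484 + 9073}{-292} + 2 \cdot 76 \cdot \frac{1}{28}\right) \left(24163 - 13532\right) = \left(\left(- \frac{1}{292}\right) 12557 + 2 \cdot 76 \cdot \frac{1}{28}\right) 10631 = \left(- \frac{12557}{292} + \frac{38}{7}\right) 10631 = \left(- \frac{76803}{2044}\right) 10631 = - \frac{816492693}{2044}$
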